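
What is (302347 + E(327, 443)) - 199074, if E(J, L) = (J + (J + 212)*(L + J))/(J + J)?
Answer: 67955899/654 ≈ 1.0391e+5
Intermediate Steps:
E(J, L) = (J + (212 + J)*(J + L))/(2*J) (E(J, L) = (J + (212 + J)*(J + L))/((2*J)) = (J + (212 + J)*(J + L))*(1/(2*J)) = (J + (212 + J)*(J + L))/(2*J))
(302347 + E(327, 443)) - 199074 = (302347 + (½)*(212*443 + 327*(213 + 327 + 443))/327) - 199074 = (302347 + (½)*(1/327)*(93916 + 327*983)) - 199074 = (302347 + (½)*(1/327)*(93916 + 321441)) - 199074 = (302347 + (½)*(1/327)*415357) - 199074 = (302347 + 415357/654) - 199074 = 198150295/654 - 199074 = 67955899/654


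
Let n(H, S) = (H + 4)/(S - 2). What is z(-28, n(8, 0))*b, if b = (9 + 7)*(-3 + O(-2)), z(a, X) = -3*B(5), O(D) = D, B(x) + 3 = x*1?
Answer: 480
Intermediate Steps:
B(x) = -3 + x (B(x) = -3 + x*1 = -3 + x)
n(H, S) = (4 + H)/(-2 + S)
z(a, X) = -6 (z(a, X) = -3*(-3 + 5) = -3*2 = -6)
b = -80 (b = (9 + 7)*(-3 - 2) = 16*(-5) = -80)
z(-28, n(8, 0))*b = -6*(-80) = 480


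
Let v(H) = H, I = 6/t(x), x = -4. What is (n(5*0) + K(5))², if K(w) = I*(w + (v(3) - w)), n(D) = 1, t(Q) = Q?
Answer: 49/4 ≈ 12.250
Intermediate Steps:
I = -3/2 (I = 6/(-4) = 6*(-¼) = -3/2 ≈ -1.5000)
K(w) = -9/2 (K(w) = -3*(w + (3 - w))/2 = -3/2*3 = -9/2)
(n(5*0) + K(5))² = (1 - 9/2)² = (-7/2)² = 49/4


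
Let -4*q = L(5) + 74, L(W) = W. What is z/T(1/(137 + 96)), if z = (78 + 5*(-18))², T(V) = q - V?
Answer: -44736/6137 ≈ -7.2896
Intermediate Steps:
q = -79/4 (q = -(5 + 74)/4 = -¼*79 = -79/4 ≈ -19.750)
T(V) = -79/4 - V
z = 144 (z = (78 - 90)² = (-12)² = 144)
z/T(1/(137 + 96)) = 144/(-79/4 - 1/(137 + 96)) = 144/(-79/4 - 1/233) = 144/(-18411/932) = 144*(-932/18411) = -44736/6137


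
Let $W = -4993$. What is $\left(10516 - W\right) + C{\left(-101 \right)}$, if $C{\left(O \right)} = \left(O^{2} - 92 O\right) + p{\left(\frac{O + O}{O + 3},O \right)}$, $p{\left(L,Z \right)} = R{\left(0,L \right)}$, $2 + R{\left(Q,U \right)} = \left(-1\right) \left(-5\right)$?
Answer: $35005$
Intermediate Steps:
$R{\left(Q,U \right)} = 3$ ($R{\left(Q,U \right)} = -2 - -5 = -2 + 5 = 3$)
$p{\left(L,Z \right)} = 3$
$C{\left(O \right)} = 3 + O^{2} - 92 O$ ($C{\left(O \right)} = \left(O^{2} - 92 O\right) + 3 = 3 + O^{2} - 92 O$)
$\left(10516 - W\right) + C{\left(-101 \right)} = \left(10516 - -4993\right) + \left(3 + \left(-101\right)^{2} - -9292\right) = \left(10516 + 4993\right) + \left(3 + 10201 + 9292\right) = 15509 + 19496 = 35005$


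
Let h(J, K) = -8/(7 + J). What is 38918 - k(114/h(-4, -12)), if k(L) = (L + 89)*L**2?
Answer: -2918833/64 ≈ -45607.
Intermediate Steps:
k(L) = L**2*(89 + L) (k(L) = (89 + L)*L**2 = L**2*(89 + L))
38918 - k(114/h(-4, -12)) = 38918 - (114/((-8/(7 - 4))))**2*(89 + 114/((-8/(7 - 4)))) = 38918 - (114/((-8/3)))**2*(89 + 114/((-8/3))) = 38918 - (114/((-8*1/3)))**2*(89 + 114/((-8*1/3))) = 38918 - (114/(-8/3))**2*(89 + 114/(-8/3)) = 38918 - (114*(-3/8))**2*(89 + 114*(-3/8)) = 38918 - (-171/4)**2*(89 - 171/4) = 38918 - 29241*185/(16*4) = 38918 - 1*5409585/64 = 38918 - 5409585/64 = -2918833/64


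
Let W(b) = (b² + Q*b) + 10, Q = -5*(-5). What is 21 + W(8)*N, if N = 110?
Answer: 30161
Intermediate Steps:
Q = 25
W(b) = 10 + b² + 25*b (W(b) = (b² + 25*b) + 10 = 10 + b² + 25*b)
21 + W(8)*N = 21 + (10 + 8² + 25*8)*110 = 21 + (10 + 64 + 200)*110 = 21 + 274*110 = 21 + 30140 = 30161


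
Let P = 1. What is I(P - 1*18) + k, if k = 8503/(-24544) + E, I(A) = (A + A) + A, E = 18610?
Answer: 455503593/24544 ≈ 18559.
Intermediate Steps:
I(A) = 3*A (I(A) = 2*A + A = 3*A)
k = 456755337/24544 (k = 8503/(-24544) + 18610 = 8503*(-1/24544) + 18610 = -8503/24544 + 18610 = 456755337/24544 ≈ 18610.)
I(P - 1*18) + k = 3*(1 - 1*18) + 456755337/24544 = 3*(1 - 18) + 456755337/24544 = 3*(-17) + 456755337/24544 = -51 + 456755337/24544 = 455503593/24544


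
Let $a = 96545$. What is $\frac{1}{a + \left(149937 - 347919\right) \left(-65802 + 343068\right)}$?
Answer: $- \frac{1}{54893580667} \approx -1.8217 \cdot 10^{-11}$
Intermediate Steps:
$\frac{1}{a + \left(149937 - 347919\right) \left(-65802 + 343068\right)} = \frac{1}{96545 + \left(149937 - 347919\right) \left(-65802 + 343068\right)} = \frac{1}{96545 - 54893677212} = \frac{1}{-54893580667} = - \frac{1}{54893580667}$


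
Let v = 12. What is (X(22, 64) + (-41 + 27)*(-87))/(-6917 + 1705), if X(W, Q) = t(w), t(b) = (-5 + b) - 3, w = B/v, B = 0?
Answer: -605/2606 ≈ -0.23216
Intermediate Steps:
w = 0 (w = 0/12 = 0*(1/12) = 0)
t(b) = -8 + b
X(W, Q) = -8 (X(W, Q) = -8 + 0 = -8)
(X(22, 64) + (-41 + 27)*(-87))/(-6917 + 1705) = (-8 + (-41 + 27)*(-87))/(-6917 + 1705) = (-8 - 14*(-87))/(-5212) = (-8 + 1218)*(-1/5212) = 1210*(-1/5212) = -605/2606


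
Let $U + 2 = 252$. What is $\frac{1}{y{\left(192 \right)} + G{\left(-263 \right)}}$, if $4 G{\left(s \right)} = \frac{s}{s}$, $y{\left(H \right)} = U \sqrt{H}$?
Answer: $- \frac{4}{191999999} + \frac{32000 \sqrt{3}}{191999999} \approx 0.00028865$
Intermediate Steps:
$U = 250$ ($U = -2 + 252 = 250$)
$y{\left(H \right)} = 250 \sqrt{H}$
$G{\left(s \right)} = \frac{1}{4}$ ($G{\left(s \right)} = \frac{s \frac{1}{s}}{4} = \frac{1}{4} \cdot 1 = \frac{1}{4}$)
$\frac{1}{y{\left(192 \right)} + G{\left(-263 \right)}} = \frac{1}{250 \sqrt{192} + \frac{1}{4}} = \frac{1}{250 \cdot 8 \sqrt{3} + \frac{1}{4}} = \frac{1}{2000 \sqrt{3} + \frac{1}{4}} = \frac{1}{\frac{1}{4} + 2000 \sqrt{3}}$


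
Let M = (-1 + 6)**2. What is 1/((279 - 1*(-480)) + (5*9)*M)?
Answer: 1/1884 ≈ 0.00053079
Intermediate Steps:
M = 25 (M = 5**2 = 25)
1/((279 - 1*(-480)) + (5*9)*M) = 1/((279 - 1*(-480)) + (5*9)*25) = 1/((279 + 480) + 45*25) = 1/(759 + 1125) = 1/1884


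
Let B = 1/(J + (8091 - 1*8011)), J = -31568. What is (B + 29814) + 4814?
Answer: 1090366463/31488 ≈ 34628.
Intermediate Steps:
B = -1/31488 (B = 1/(-31568 + (8091 - 1*8011)) = 1/(-31568 + (8091 - 8011)) = 1/(-31568 + 80) = 1/(-31488) = -1/31488 ≈ -3.1758e-5)
(B + 29814) + 4814 = (-1/31488 + 29814) + 4814 = 938783231/31488 + 4814 = 1090366463/31488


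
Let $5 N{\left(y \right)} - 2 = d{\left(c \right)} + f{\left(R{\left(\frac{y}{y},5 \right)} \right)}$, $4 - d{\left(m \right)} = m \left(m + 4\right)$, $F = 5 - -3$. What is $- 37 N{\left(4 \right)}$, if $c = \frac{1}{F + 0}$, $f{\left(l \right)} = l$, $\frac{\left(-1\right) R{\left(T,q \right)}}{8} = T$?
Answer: $\frac{5957}{320} \approx 18.616$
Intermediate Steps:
$F = 8$ ($F = 5 + 3 = 8$)
$R{\left(T,q \right)} = - 8 T$
$c = \frac{1}{8}$ ($c = \frac{1}{8 + 0} = \frac{1}{8} \approx 0.125$)
$d{\left(m \right)} = 4 - m \left(4 + m\right)$ ($d{\left(m \right)} = 4 - m \left(m + 4\right) = 4 - m \left(4 + m\right)$)
$N{\left(y \right)} = - \frac{161}{320}$ ($N{\left(y \right)} = \frac{2}{5} + \frac{\left(4 - \left(\frac{1}{8}\right)^{2} - \frac{1}{2}\right) - 8 \frac{y}{y}}{5} = \frac{2}{5} + \frac{\left(4 - \frac{1}{64} - \frac{1}{2}\right) - 8}{5} = \frac{2}{5} + \frac{\frac{223}{64} - 8}{5} = \frac{2}{5} + \frac{1}{5} \left(- \frac{289}{64}\right) = \frac{2}{5} - \frac{289}{320} = - \frac{161}{320}$)
$- 37 N{\left(4 \right)} = \left(-37\right) \left(- \frac{161}{320}\right) = \frac{5957}{320}$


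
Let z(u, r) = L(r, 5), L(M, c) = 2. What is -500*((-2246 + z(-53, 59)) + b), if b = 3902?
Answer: -829000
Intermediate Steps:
z(u, r) = 2
-500*((-2246 + z(-53, 59)) + b) = -500*((-2246 + 2) + 3902) = -500*(-2244 + 3902) = -500*1658 = -829000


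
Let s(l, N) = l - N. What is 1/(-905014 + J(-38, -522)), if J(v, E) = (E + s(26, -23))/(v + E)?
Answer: -560/506807367 ≈ -1.1050e-6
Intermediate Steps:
J(v, E) = (49 + E)/(E + v) (J(v, E) = (E + (26 - 1*(-23)))/(v + E) = (E + (26 + 23))/(E + v) = (E + 49)/(E + v) = (49 + E)/(E + v))
1/(-905014 + J(-38, -522)) = 1/(-905014 + (49 - 522)/(-522 - 38)) = 1/(-905014 - 473/(-560)) = 1/(-905014 - 1/560*(-473)) = 1/(-905014 + 473/560) = 1/(-506807367/560) = -560/506807367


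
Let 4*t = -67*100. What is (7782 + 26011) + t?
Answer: 32118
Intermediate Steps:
t = -1675 (t = (-67*100)/4 = (¼)*(-6700) = -1675)
(7782 + 26011) + t = (7782 + 26011) - 1675 = 33793 - 1675 = 32118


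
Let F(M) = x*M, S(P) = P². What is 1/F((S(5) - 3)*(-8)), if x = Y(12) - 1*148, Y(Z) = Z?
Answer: 1/23936 ≈ 4.1778e-5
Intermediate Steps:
x = -136 (x = 12 - 1*148 = 12 - 148 = -136)
F(M) = -136*M
1/F((S(5) - 3)*(-8)) = 1/(-136*(5² - 3)*(-8)) = 1/(-136*(25 - 3)*(-8)) = 1/(-2992*(-8)) = 1/(-136*(-176)) = 1/23936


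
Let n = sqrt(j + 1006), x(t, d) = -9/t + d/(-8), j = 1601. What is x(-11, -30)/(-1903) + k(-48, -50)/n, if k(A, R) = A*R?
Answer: -201/83732 + 800*sqrt(2607)/869 ≈ 47.002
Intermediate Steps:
x(t, d) = -9/t - d/8 (x(t, d) = -9/t + d*(-1/8) = -9/t - d/8)
n = sqrt(2607) (n = sqrt(1601 + 1006) = sqrt(2607) ≈ 51.059)
x(-11, -30)/(-1903) + k(-48, -50)/n = (-9/(-11) - 1/8*(-30))/(-1903) + (-48*(-50))/(sqrt(2607)) = (-9*(-1/11) + 15/4)*(-1/1903) + 2400*(sqrt(2607)/2607) = (9/11 + 15/4)*(-1/1903) + 800*sqrt(2607)/869 = (201/44)*(-1/1903) + 800*sqrt(2607)/869 = -201/83732 + 800*sqrt(2607)/869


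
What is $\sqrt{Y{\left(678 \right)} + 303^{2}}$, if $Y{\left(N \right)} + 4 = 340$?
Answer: $\sqrt{92145} \approx 303.55$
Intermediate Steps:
$Y{\left(N \right)} = 336$ ($Y{\left(N \right)} = -4 + 340 = 336$)
$\sqrt{Y{\left(678 \right)} + 303^{2}} = \sqrt{336 + 303^{2}} = \sqrt{336 + 91809} = \sqrt{92145}$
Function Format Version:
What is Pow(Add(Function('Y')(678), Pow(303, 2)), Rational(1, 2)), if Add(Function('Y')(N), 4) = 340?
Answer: Pow(92145, Rational(1, 2)) ≈ 303.55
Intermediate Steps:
Function('Y')(N) = 336 (Function('Y')(N) = Add(-4, 340) = 336)
Pow(Add(Function('Y')(678), Pow(303, 2)), Rational(1, 2)) = Pow(Add(336, Pow(303, 2)), Rational(1, 2)) = Pow(Add(336, 91809), Rational(1, 2)) = Pow(92145, Rational(1, 2))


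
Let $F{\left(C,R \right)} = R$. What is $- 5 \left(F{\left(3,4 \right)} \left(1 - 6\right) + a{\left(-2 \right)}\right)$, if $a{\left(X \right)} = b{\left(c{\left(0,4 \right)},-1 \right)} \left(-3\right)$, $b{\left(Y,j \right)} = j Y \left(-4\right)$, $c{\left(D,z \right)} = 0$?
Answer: $100$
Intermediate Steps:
$b{\left(Y,j \right)} = - 4 Y j$ ($b{\left(Y,j \right)} = Y j \left(-4\right) = - 4 Y j$)
$a{\left(X \right)} = 0$ ($a{\left(X \right)} = \left(-4\right) 0 \left(-1\right) \left(-3\right) = 0 \left(-3\right) = 0$)
$- 5 \left(F{\left(3,4 \right)} \left(1 - 6\right) + a{\left(-2 \right)}\right) = - 5 \left(4 \left(1 - 6\right) + 0\right) = - 5 \left(4 \left(-5\right) + 0\right) = - 5 \left(-20 + 0\right) = \left(-5\right) \left(-20\right) = 100$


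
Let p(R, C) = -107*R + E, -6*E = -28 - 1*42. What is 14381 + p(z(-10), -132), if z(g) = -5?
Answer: 44783/3 ≈ 14928.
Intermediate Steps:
E = 35/3 (E = -(-28 - 1*42)/6 = -(-28 - 42)/6 = -1/6*(-70) = 35/3 ≈ 11.667)
p(R, C) = 35/3 - 107*R (p(R, C) = -107*R + 35/3 = 35/3 - 107*R)
14381 + p(z(-10), -132) = 14381 + (35/3 - 107*(-5)) = 14381 + (35/3 + 535) = 14381 + 1640/3 = 44783/3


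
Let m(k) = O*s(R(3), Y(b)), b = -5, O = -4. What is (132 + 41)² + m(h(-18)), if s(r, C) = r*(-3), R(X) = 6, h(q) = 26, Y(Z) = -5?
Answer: 30001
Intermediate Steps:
s(r, C) = -3*r
m(k) = 72 (m(k) = -(-12)*6 = -4*(-18) = 72)
(132 + 41)² + m(h(-18)) = (132 + 41)² + 72 = 173² + 72 = 29929 + 72 = 30001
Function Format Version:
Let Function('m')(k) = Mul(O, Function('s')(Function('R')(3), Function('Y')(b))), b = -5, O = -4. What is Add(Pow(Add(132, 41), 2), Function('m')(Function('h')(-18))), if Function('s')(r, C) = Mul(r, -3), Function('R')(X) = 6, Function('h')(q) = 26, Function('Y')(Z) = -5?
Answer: 30001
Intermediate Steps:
Function('s')(r, C) = Mul(-3, r)
Function('m')(k) = 72 (Function('m')(k) = Mul(-4, Mul(-3, 6)) = Mul(-4, -18) = 72)
Add(Pow(Add(132, 41), 2), Function('m')(Function('h')(-18))) = Add(Pow(Add(132, 41), 2), 72) = Add(Pow(173, 2), 72) = Add(29929, 72) = 30001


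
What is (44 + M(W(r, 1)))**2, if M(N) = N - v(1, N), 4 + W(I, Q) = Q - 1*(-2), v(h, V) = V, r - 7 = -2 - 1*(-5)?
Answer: 1936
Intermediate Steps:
r = 10 (r = 7 + (-2 - 1*(-5)) = 7 + (-2 + 5) = 7 + 3 = 10)
W(I, Q) = -2 + Q (W(I, Q) = -4 + (Q - 1*(-2)) = -4 + (Q + 2) = -4 + (2 + Q) = -2 + Q)
M(N) = 0 (M(N) = N - N = 0)
(44 + M(W(r, 1)))**2 = (44 + 0)**2 = 44**2 = 1936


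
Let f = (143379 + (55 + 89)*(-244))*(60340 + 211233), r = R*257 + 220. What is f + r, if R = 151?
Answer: 29395915266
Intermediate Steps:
r = 39027 (r = 151*257 + 220 = 38807 + 220 = 39027)
f = 29395876239 (f = (143379 + 144*(-244))*271573 = (143379 - 35136)*271573 = 108243*271573 = 29395876239)
f + r = 29395876239 + 39027 = 29395915266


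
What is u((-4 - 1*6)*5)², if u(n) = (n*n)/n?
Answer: 2500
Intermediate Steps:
u(n) = n (u(n) = n²/n = n)
u((-4 - 1*6)*5)² = ((-4 - 1*6)*5)² = ((-4 - 6)*5)² = (-10*5)² = (-50)² = 2500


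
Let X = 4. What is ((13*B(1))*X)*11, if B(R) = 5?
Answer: 2860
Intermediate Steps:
((13*B(1))*X)*11 = ((13*5)*4)*11 = (65*4)*11 = 260*11 = 2860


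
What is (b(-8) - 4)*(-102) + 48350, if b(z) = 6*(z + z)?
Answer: 58550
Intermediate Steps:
b(z) = 12*z (b(z) = 6*(2*z) = 12*z)
(b(-8) - 4)*(-102) + 48350 = (12*(-8) - 4)*(-102) + 48350 = (-96 - 4)*(-102) + 48350 = -100*(-102) + 48350 = 10200 + 48350 = 58550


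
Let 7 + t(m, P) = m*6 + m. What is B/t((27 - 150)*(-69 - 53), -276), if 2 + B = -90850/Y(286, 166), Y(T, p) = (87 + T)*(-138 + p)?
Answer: -55869/548492770 ≈ -0.00010186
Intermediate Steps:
Y(T, p) = (-138 + p)*(87 + T)
t(m, P) = -7 + 7*m (t(m, P) = -7 + (m*6 + m) = -7 + (6*m + m) = -7 + 7*m)
B = -55869/5222 (B = -2 - 90850/(-12006 - 138*286 + 87*166 + 286*166) = -2 - 90850/(-12006 - 39468 + 14442 + 47476) = -2 - 90850/10444 = -2 - 90850*1/10444 = -2 - 45425/5222 = -55869/5222 ≈ -10.699)
B/t((27 - 150)*(-69 - 53), -276) = -55869/(5222*(-7 + 7*((27 - 150)*(-69 - 53)))) = -55869/(5222*(-7 + 7*(-123*(-122)))) = -55869/(5222*(-7 + 7*15006)) = -55869/(5222*(-7 + 105042)) = -55869/5222/105035 = -55869/5222*1/105035 = -55869/548492770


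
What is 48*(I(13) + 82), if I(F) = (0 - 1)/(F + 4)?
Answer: 66864/17 ≈ 3933.2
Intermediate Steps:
I(F) = -1/(4 + F)
48*(I(13) + 82) = 48*(-1/(4 + 13) + 82) = 48*(-1/17 + 82) = 48*(1393/17) = 66864/17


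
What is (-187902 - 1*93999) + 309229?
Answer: 27328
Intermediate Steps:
(-187902 - 1*93999) + 309229 = (-187902 - 93999) + 309229 = -281901 + 309229 = 27328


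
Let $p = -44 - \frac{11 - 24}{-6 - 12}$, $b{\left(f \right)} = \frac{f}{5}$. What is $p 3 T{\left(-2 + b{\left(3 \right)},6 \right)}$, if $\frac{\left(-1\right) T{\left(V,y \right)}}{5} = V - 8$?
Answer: $- \frac{37835}{6} \approx -6305.8$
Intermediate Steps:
$b{\left(f \right)} = \frac{f}{5}$ ($b{\left(f \right)} = f \frac{1}{5} = \frac{f}{5}$)
$p = - \frac{805}{18}$ ($p = -44 - - \frac{13}{-18} = -44 - \left(-13\right) \left(- \frac{1}{18}\right) = -44 - \frac{13}{18} = - \frac{805}{18} \approx -44.722$)
$T{\left(V,y \right)} = 40 - 5 V$ ($T{\left(V,y \right)} = - 5 \left(V - 8\right) = - 5 \left(-8 + V\right) = 40 - 5 V$)
$p 3 T{\left(-2 + b{\left(3 \right)},6 \right)} = \left(- \frac{805}{18}\right) 3 \left(40 - 5 \left(-2 + \frac{1}{5} \cdot 3\right)\right) = - \frac{805 \left(40 - 5 \left(-2 + \frac{3}{5}\right)\right)}{6} = - \frac{805 \left(40 - -7\right)}{6} = - \frac{805 \left(40 + 7\right)}{6} = \left(- \frac{805}{6}\right) 47 = - \frac{37835}{6}$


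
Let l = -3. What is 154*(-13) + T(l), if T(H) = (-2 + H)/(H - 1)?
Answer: -8003/4 ≈ -2000.8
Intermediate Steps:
T(H) = (-2 + H)/(-1 + H)
154*(-13) + T(l) = 154*(-13) + (-2 - 3)/(-1 - 3) = -2002 - 5/(-4) = -2002 - ¼*(-5) = -2002 + 5/4 = -8003/4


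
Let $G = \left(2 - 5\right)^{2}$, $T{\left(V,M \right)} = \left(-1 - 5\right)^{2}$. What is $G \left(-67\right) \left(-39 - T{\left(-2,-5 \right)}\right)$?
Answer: $45225$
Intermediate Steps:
$T{\left(V,M \right)} = 36$ ($T{\left(V,M \right)} = \left(-6\right)^{2} = 36$)
$G = 9$ ($G = \left(-3\right)^{2} = 9$)
$G \left(-67\right) \left(-39 - T{\left(-2,-5 \right)}\right) = 9 \left(-67\right) \left(-39 - 36\right) = - 603 \left(-39 - 36\right) = \left(-603\right) \left(-75\right) = 45225$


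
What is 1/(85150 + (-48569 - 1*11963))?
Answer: 1/24618 ≈ 4.0621e-5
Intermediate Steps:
1/(85150 + (-48569 - 1*11963)) = 1/(85150 + (-48569 - 11963)) = 1/(85150 - 60532) = 1/24618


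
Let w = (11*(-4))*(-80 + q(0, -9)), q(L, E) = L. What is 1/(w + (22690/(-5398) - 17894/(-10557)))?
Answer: 1238841/4357612787 ≈ 0.00028429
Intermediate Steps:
w = 3520 (w = (11*(-4))*(-80 + 0) = -44*(-80) = 3520)
1/(w + (22690/(-5398) - 17894/(-10557))) = 1/(3520 + (22690/(-5398) - 17894/(-10557))) = 1/(3520 + (22690*(-1/5398) - 17894*(-1/10557))) = 1/(3520 + (-11345/2699 + 778/459)) = 1/(3520 - 3107533/1238841) = 1/(4357612787/1238841) = 1238841/4357612787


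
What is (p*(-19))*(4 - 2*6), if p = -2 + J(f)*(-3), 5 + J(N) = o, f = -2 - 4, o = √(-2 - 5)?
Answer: 1976 - 456*I*√7 ≈ 1976.0 - 1206.5*I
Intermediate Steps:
o = I*√7 (o = √(-7) = I*√7 ≈ 2.6458*I)
f = -6
J(N) = -5 + I*√7
p = 13 - 3*I*√7 (p = -2 + (-5 + I*√7)*(-3) = -2 + (15 - 3*I*√7) = 13 - 3*I*√7 ≈ 13.0 - 7.9373*I)
(p*(-19))*(4 - 2*6) = ((13 - 3*I*√7)*(-19))*(4 - 2*6) = (-247 + 57*I*√7)*(4 - 12) = (-247 + 57*I*√7)*(-8) = 1976 - 456*I*√7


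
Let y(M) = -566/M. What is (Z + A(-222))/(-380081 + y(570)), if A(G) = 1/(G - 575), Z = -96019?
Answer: 2726279505/10791715537 ≈ 0.25263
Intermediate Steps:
A(G) = 1/(-575 + G)
(Z + A(-222))/(-380081 + y(570)) = (-96019 + 1/(-575 - 222))/(-380081 - 566/570) = (-96019 + 1/(-797))/(-380081 - 566*1/570) = (-96019 - 1/797)/(-380081 - 283/285) = -76527144/(797*(-108323368/285)) = -76527144/797*(-285/108323368) = 2726279505/10791715537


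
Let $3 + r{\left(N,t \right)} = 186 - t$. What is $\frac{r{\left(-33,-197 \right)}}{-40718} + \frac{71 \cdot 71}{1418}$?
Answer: $\frac{102360299}{28869062} \approx 3.5457$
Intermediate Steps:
$r{\left(N,t \right)} = 183 - t$ ($r{\left(N,t \right)} = -3 - \left(-186 + t\right) = 183 - t$)
$\frac{r{\left(-33,-197 \right)}}{-40718} + \frac{71 \cdot 71}{1418} = \frac{183 - -197}{-40718} + \frac{71 \cdot 71}{1418} = \left(183 + 197\right) \left(- \frac{1}{40718}\right) + 5041 \cdot \frac{1}{1418} = 380 \left(- \frac{1}{40718}\right) + \frac{5041}{1418} = - \frac{190}{20359} + \frac{5041}{1418} = \frac{102360299}{28869062}$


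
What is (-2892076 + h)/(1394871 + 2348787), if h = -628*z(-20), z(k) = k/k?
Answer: -1446352/1871829 ≈ -0.77269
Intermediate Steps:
z(k) = 1
h = -628 (h = -628*1 = -628)
(-2892076 + h)/(1394871 + 2348787) = (-2892076 - 628)/(1394871 + 2348787) = -2892704/3743658 = -2892704*1/3743658 = -1446352/1871829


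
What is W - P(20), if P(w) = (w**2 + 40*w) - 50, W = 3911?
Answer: 2761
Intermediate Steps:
P(w) = -50 + w**2 + 40*w
W - P(20) = 3911 - (-50 + 20**2 + 40*20) = 3911 - (-50 + 400 + 800) = 3911 - 1*1150 = 3911 - 1150 = 2761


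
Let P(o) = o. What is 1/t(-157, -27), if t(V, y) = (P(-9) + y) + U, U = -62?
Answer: -1/98 ≈ -0.010204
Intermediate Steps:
t(V, y) = -71 + y (t(V, y) = (-9 + y) - 62 = -71 + y)
1/t(-157, -27) = 1/(-71 - 27) = 1/(-98) = -1/98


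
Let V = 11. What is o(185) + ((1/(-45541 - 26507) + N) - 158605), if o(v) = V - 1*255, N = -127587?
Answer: -20637140929/72048 ≈ -2.8644e+5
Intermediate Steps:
o(v) = -244 (o(v) = 11 - 1*255 = 11 - 255 = -244)
o(185) + ((1/(-45541 - 26507) + N) - 158605) = -244 + ((1/(-45541 - 26507) - 127587) - 158605) = -244 + ((1/(-72048) - 127587) - 158605) = -244 + ((-1/72048 - 127587) - 158605) = -244 + (-9192388177/72048 - 158605) = -244 - 20619561217/72048 = -20637140929/72048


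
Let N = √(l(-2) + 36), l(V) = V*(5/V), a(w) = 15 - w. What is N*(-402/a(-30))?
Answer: -134*√41/15 ≈ -57.201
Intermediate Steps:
l(V) = 5
N = √41 (N = √(5 + 36) = √41 ≈ 6.4031)
N*(-402/a(-30)) = √41*(-402/(15 - 1*(-30))) = √41*(-402/(15 + 30)) = √41*(-402/45) = √41*(-402*1/45) = √41*(-134/15) = -134*√41/15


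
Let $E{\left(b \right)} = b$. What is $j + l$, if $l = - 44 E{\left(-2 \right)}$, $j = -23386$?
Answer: $-23298$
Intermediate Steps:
$l = 88$ ($l = \left(-44\right) \left(-2\right) = 88$)
$j + l = -23386 + 88 = -23298$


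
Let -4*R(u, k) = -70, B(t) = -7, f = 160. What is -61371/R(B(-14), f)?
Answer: -122742/35 ≈ -3506.9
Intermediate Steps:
R(u, k) = 35/2 (R(u, k) = -1/4*(-70) = 35/2)
-61371/R(B(-14), f) = -61371/35/2 = -61371*2/35 = -122742/35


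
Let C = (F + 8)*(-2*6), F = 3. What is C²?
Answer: 17424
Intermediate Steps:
C = -132 (C = (3 + 8)*(-2*6) = 11*(-12) = -132)
C² = (-132)² = 17424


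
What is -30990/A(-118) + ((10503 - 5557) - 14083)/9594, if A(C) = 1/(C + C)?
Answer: 70167053023/9594 ≈ 7.3136e+6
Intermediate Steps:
A(C) = 1/(2*C)
-30990/A(-118) + ((10503 - 5557) - 14083)/9594 = -30990/((½)/(-118)) + ((10503 - 5557) - 14083)/9594 = -30990/((½)*(-1/118)) + (4946 - 14083)*(1/9594) = -30990/(-1/236) - 9137*1/9594 = -30990*(-236) - 9137/9594 = 7313640 - 9137/9594 = 70167053023/9594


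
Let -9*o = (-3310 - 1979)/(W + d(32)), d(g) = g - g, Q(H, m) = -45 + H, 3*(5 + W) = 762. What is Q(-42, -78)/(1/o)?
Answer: -51127/249 ≈ -205.33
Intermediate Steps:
W = 249 (W = -5 + (⅓)*762 = -5 + 254 = 249)
d(g) = 0
o = 1763/747 (o = -(-3310 - 1979)/(9*(249 + 0)) = -(-1763)/(3*249) = -⅑*(-1763/83) = 1763/747 ≈ 2.3601)
Q(-42, -78)/(1/o) = (-45 - 42)/(1/(1763/747)) = -87/747/1763 = -87*1763/747 = -51127/249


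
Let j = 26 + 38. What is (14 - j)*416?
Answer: -20800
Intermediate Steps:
j = 64
(14 - j)*416 = (14 - 1*64)*416 = (14 - 64)*416 = -50*416 = -20800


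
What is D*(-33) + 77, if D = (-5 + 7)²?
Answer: -55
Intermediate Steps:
D = 4 (D = 2² = 4)
D*(-33) + 77 = 4*(-33) + 77 = -132 + 77 = -55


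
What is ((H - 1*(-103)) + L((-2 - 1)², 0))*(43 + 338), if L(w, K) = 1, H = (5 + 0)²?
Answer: 49149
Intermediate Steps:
H = 25 (H = 5² = 25)
((H - 1*(-103)) + L((-2 - 1)², 0))*(43 + 338) = ((25 - 1*(-103)) + 1)*(43 + 338) = ((25 + 103) + 1)*381 = (128 + 1)*381 = 129*381 = 49149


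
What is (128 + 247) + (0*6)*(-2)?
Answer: 375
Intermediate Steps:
(128 + 247) + (0*6)*(-2) = 375 + 0*(-2) = 375 + 0 = 375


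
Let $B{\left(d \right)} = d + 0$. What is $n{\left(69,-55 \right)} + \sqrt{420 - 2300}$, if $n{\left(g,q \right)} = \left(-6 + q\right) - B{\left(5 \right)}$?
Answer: $-66 + 2 i \sqrt{470} \approx -66.0 + 43.359 i$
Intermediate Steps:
$B{\left(d \right)} = d$
$n{\left(g,q \right)} = -11 + q$ ($n{\left(g,q \right)} = \left(-6 + q\right) - 5 = -11 + q$)
$n{\left(69,-55 \right)} + \sqrt{420 - 2300} = \left(-11 - 55\right) + \sqrt{420 - 2300} = -66 + \sqrt{-1880} = -66 + 2 i \sqrt{470}$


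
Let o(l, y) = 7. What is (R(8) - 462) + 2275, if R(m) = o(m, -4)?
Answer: 1820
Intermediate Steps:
R(m) = 7
(R(8) - 462) + 2275 = (7 - 462) + 2275 = -455 + 2275 = 1820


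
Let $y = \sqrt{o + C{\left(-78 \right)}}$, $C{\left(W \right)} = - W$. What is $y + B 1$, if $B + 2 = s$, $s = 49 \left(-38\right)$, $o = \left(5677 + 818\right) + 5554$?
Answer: $-1864 + \sqrt{12127} \approx -1753.9$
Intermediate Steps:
$o = 12049$ ($o = 6495 + 5554 = 12049$)
$s = -1862$
$y = \sqrt{12127}$ ($y = \sqrt{12049 - -78} = \sqrt{12049 + 78} = \sqrt{12127} \approx 110.12$)
$B = -1864$ ($B = -2 - 1862 = -1864$)
$y + B 1 = \sqrt{12127} - 1864 = -1864 + \sqrt{12127}$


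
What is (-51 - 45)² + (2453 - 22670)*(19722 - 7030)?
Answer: -256584948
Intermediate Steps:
(-51 - 45)² + (2453 - 22670)*(19722 - 7030) = (-96)² - 20217*12692 = 9216 - 256594164 = -256584948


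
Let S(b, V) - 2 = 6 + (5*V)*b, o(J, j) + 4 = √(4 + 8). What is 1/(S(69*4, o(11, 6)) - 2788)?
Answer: -83/460372 - 69*√3/1150930 ≈ -0.00028413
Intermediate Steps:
o(J, j) = -4 + 2*√3 (o(J, j) = -4 + √(4 + 8) = -4 + √12 = -4 + 2*√3)
S(b, V) = 8 + 5*V*b (S(b, V) = 2 + (6 + (5*V)*b) = 2 + (6 + 5*V*b) = 8 + 5*V*b)
1/(S(69*4, o(11, 6)) - 2788) = 1/((8 + 5*(-4 + 2*√3)*(69*4)) - 2788) = 1/((8 + 5*(-4 + 2*√3)*276) - 2788) = 1/((8 + (-5520 + 2760*√3)) - 2788) = 1/((-5512 + 2760*√3) - 2788) = 1/(-8300 + 2760*√3)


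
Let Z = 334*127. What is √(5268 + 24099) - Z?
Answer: -42418 + 3*√3263 ≈ -42247.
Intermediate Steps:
Z = 42418
√(5268 + 24099) - Z = √(5268 + 24099) - 1*42418 = √29367 - 42418 = 3*√3263 - 42418 = -42418 + 3*√3263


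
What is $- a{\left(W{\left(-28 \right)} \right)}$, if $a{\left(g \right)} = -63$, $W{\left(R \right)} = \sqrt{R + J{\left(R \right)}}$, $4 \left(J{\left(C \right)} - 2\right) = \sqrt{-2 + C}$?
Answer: $63$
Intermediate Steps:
$J{\left(C \right)} = 2 + \frac{\sqrt{-2 + C}}{4}$
$W{\left(R \right)} = \sqrt{2 + R + \frac{\sqrt{-2 + R}}{4}}$ ($W{\left(R \right)} = \sqrt{R + \left(2 + \frac{\sqrt{-2 + R}}{4}\right)} = \sqrt{2 + R + \frac{\sqrt{-2 + R}}{4}}$)
$- a{\left(W{\left(-28 \right)} \right)} = \left(-1\right) \left(-63\right) = 63$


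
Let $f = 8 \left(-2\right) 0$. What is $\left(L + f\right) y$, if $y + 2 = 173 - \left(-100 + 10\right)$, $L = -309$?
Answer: $-80649$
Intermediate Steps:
$f = 0$ ($f = \left(-16\right) 0 = 0$)
$y = 261$ ($y = -2 + \left(173 - \left(-100 + 10\right)\right) = -2 + \left(173 - -90\right) = -2 + \left(173 + 90\right) = -2 + 263 = 261$)
$\left(L + f\right) y = \left(-309 + 0\right) 261 = \left(-309\right) 261 = -80649$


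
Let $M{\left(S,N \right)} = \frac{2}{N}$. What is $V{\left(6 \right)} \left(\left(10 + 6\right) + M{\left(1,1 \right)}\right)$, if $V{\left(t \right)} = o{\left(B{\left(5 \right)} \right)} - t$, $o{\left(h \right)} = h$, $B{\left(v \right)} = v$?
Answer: $-18$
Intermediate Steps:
$V{\left(t \right)} = 5 - t$
$V{\left(6 \right)} \left(\left(10 + 6\right) + M{\left(1,1 \right)}\right) = \left(5 - 6\right) \left(\left(10 + 6\right) + \frac{2}{1}\right) = \left(5 - 6\right) \left(16 + 2 \cdot 1\right) = - (16 + 2) = \left(-1\right) 18 = -18$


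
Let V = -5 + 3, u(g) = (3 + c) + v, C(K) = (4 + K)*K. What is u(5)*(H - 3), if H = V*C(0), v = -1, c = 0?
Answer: -6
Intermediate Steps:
C(K) = K*(4 + K)
u(g) = 2 (u(g) = (3 + 0) - 1 = 3 - 1 = 2)
V = -2
H = 0 (H = -0*(4 + 0) = -0*4 = -2*0 = 0)
u(5)*(H - 3) = 2*(0 - 3) = 2*(-3) = -6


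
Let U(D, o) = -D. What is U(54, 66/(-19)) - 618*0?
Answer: -54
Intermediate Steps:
U(54, 66/(-19)) - 618*0 = -1*54 - 618*0 = -54 + 0 = -54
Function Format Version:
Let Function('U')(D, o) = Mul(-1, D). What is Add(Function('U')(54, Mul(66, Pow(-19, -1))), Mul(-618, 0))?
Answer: -54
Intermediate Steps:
Add(Function('U')(54, Mul(66, Pow(-19, -1))), Mul(-618, 0)) = Add(Mul(-1, 54), Mul(-618, 0)) = Add(-54, 0) = -54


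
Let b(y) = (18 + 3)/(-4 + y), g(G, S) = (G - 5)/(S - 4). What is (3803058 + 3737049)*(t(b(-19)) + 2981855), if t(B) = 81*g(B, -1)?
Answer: 2585686224044487/115 ≈ 2.2484e+13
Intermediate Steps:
g(G, S) = (-5 + G)/(-4 + S)
b(y) = 21/(-4 + y)
t(B) = 81 - 81*B/5 (t(B) = 81*((-5 + B)/(-4 - 1)) = 81*((-5 + B)/(-5)) = 81*(-(-5 + B)/5) = 81*(1 - B/5) = 81 - 81*B/5)
(3803058 + 3737049)*(t(b(-19)) + 2981855) = (3803058 + 3737049)*((81 - 1701/(5*(-4 - 19))) + 2981855) = 7540107*((81 - 1701/(5*(-23))) + 2981855) = 7540107*((81 - 1701*(-1)/(5*23)) + 2981855) = 7540107*((81 - 81/5*(-21/23)) + 2981855) = 7540107*((81 + 1701/115) + 2981855) = 7540107*(11016/115 + 2981855) = 7540107*(342924341/115) = 2585686224044487/115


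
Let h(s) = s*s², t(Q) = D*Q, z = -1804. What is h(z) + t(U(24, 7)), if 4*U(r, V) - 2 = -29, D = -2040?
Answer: -5870952694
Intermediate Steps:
U(r, V) = -27/4 (U(r, V) = ½ + (¼)*(-29) = ½ - 29/4 = -27/4)
t(Q) = -2040*Q
h(s) = s³
h(z) + t(U(24, 7)) = (-1804)³ - 2040*(-27/4) = -5870966464 + 13770 = -5870952694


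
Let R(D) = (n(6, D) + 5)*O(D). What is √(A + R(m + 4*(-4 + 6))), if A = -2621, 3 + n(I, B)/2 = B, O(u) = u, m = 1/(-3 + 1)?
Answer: 2*I*√629 ≈ 50.16*I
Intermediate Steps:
m = -½ (m = 1/(-2) = -½ ≈ -0.50000)
n(I, B) = -6 + 2*B
R(D) = D*(-1 + 2*D) (R(D) = ((-6 + 2*D) + 5)*D = (-1 + 2*D)*D = D*(-1 + 2*D))
√(A + R(m + 4*(-4 + 6))) = √(-2621 + (-½ + 4*(-4 + 6))*(-1 + 2*(-½ + 4*(-4 + 6)))) = √(-2621 + (-½ + 4*2)*(-1 + 2*(-½ + 4*2))) = √(-2621 + (-½ + 8)*(-1 + 2*(-½ + 8))) = √(-2621 + 15*(-1 + 2*(15/2))/2) = √(-2621 + 15*(-1 + 15)/2) = √(-2621 + (15/2)*14) = √(-2621 + 105) = √(-2516) = 2*I*√629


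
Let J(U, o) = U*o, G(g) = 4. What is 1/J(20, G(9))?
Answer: 1/80 ≈ 0.012500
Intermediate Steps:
1/J(20, G(9)) = 1/(20*4) = 1/80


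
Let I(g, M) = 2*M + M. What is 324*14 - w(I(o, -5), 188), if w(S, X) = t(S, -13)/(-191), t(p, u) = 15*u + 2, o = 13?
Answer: 866183/191 ≈ 4535.0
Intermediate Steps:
I(g, M) = 3*M
t(p, u) = 2 + 15*u
w(S, X) = 193/191 (w(S, X) = (2 + 15*(-13))/(-191) = (2 - 195)*(-1/191) = -193*(-1/191) = 193/191)
324*14 - w(I(o, -5), 188) = 324*14 - 1*193/191 = 4536 - 193/191 = 866183/191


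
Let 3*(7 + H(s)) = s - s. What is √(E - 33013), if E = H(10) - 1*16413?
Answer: I*√49433 ≈ 222.34*I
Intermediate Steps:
H(s) = -7 (H(s) = -7 + (s - s)/3 = -7 + (⅓)*0 = -7 + 0 = -7)
E = -16420 (E = -7 - 1*16413 = -7 - 16413 = -16420)
√(E - 33013) = √(-16420 - 33013) = √(-49433) = I*√49433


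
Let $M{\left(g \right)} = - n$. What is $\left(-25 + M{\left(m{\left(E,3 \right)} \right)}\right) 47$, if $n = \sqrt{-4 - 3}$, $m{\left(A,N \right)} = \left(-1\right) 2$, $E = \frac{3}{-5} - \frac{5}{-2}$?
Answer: $-1175 - 47 i \sqrt{7} \approx -1175.0 - 124.35 i$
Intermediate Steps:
$E = \frac{19}{10}$ ($E = 3 \left(- \frac{1}{5}\right) - - \frac{5}{2} = - \frac{3}{5} + \frac{5}{2} = \frac{19}{10} \approx 1.9$)
$m{\left(A,N \right)} = -2$
$n = i \sqrt{7}$ ($n = \sqrt{-7} = i \sqrt{7} \approx 2.6458 i$)
$M{\left(g \right)} = - i \sqrt{7}$
$\left(-25 + M{\left(m{\left(E,3 \right)} \right)}\right) 47 = \left(-25 - i \sqrt{7}\right) 47 = -1175 - 47 i \sqrt{7}$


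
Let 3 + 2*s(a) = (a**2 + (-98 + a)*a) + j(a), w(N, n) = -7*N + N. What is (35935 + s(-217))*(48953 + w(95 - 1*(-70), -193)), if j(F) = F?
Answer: 4486794761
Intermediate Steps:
w(N, n) = -6*N
s(a) = -3/2 + a/2 + a**2/2 + a*(-98 + a)/2 (s(a) = -3/2 + ((a**2 + (-98 + a)*a) + a)/2 = -3/2 + ((a**2 + a*(-98 + a)) + a)/2 = -3/2 + (a + a**2 + a*(-98 + a))/2 = -3/2 + (a/2 + a**2/2 + a*(-98 + a)/2) = -3/2 + a/2 + a**2/2 + a*(-98 + a)/2)
(35935 + s(-217))*(48953 + w(95 - 1*(-70), -193)) = (35935 + (-3/2 + (-217)**2 - 97/2*(-217)))*(48953 - 6*(95 - 1*(-70))) = (35935 + (-3/2 + 47089 + 21049/2))*(48953 - 6*(95 + 70)) = (35935 + 57612)*(48953 - 6*165) = 93547*(48953 - 990) = 93547*47963 = 4486794761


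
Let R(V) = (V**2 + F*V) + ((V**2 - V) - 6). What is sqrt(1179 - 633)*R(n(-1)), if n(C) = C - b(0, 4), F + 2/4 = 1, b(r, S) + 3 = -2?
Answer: 24*sqrt(546) ≈ 560.80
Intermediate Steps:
b(r, S) = -5 (b(r, S) = -3 - 2 = -5)
F = 1/2 (F = -1/2 + 1 = 1/2 ≈ 0.50000)
n(C) = 5 + C (n(C) = C - 1*(-5) = C + 5 = 5 + C)
R(V) = -6 + 2*V**2 - V/2 (R(V) = (V**2 + V/2) + ((V**2 - V) - 6) = (V**2 + V/2) + (-6 + V**2 - V) = -6 + 2*V**2 - V/2)
sqrt(1179 - 633)*R(n(-1)) = sqrt(1179 - 633)*(-6 + 2*(5 - 1)**2 - (5 - 1)/2) = sqrt(546)*(-6 + 2*4**2 - 1/2*4) = sqrt(546)*(-6 + 2*16 - 2) = sqrt(546)*(-6 + 32 - 2) = sqrt(546)*24 = 24*sqrt(546)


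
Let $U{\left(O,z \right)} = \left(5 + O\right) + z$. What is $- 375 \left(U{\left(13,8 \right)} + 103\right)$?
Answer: $-48375$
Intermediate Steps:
$U{\left(O,z \right)} = 5 + O + z$
$- 375 \left(U{\left(13,8 \right)} + 103\right) = - 375 \left(\left(5 + 13 + 8\right) + 103\right) = - 375 \left(26 + 103\right) = \left(-375\right) 129 = -48375$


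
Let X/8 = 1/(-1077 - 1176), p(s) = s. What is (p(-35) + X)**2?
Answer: 6219372769/5076009 ≈ 1225.2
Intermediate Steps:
X = -8/2253 (X = 8/(-1077 - 1176) = 8/(-2253) = 8*(-1/2253) = -8/2253 ≈ -0.0035508)
(p(-35) + X)**2 = (-35 - 8/2253)**2 = (-78863/2253)**2 = 6219372769/5076009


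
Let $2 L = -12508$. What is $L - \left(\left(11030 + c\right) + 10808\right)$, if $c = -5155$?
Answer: $-22937$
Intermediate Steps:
$L = -6254$ ($L = \frac{1}{2} \left(-12508\right) = -6254$)
$L - \left(\left(11030 + c\right) + 10808\right) = -6254 - \left(\left(11030 - 5155\right) + 10808\right) = -6254 - \left(5875 + 10808\right) = -6254 - 16683 = -22937$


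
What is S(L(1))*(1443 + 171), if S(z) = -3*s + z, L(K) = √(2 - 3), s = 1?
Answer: -4842 + 1614*I ≈ -4842.0 + 1614.0*I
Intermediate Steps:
L(K) = I (L(K) = √(-1) = I)
S(z) = -3 + z (S(z) = -3*1 + z = -3 + z)
S(L(1))*(1443 + 171) = (-3 + I)*(1443 + 171) = (-3 + I)*1614 = -4842 + 1614*I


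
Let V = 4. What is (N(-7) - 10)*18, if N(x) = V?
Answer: -108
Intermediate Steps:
N(x) = 4
(N(-7) - 10)*18 = (4 - 10)*18 = -6*18 = -108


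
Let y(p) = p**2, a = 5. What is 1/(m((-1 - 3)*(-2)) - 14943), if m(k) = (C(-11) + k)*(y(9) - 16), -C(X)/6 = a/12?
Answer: -2/29171 ≈ -6.8561e-5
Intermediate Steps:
C(X) = -5/2 (C(X) = -30/12 = -6*5/12 = -5/2)
m(k) = -325/2 + 65*k (m(k) = (-5/2 + k)*(9**2 - 16) = (-5/2 + k)*(81 - 16) = (-5/2 + k)*65 = -325/2 + 65*k)
1/(m((-1 - 3)*(-2)) - 14943) = 1/((-325/2 + 65*((-1 - 3)*(-2))) - 14943) = 1/((-325/2 + 65*(-4*(-2))) - 14943) = 1/((-325/2 + 65*8) - 14943) = 1/((-325/2 + 520) - 14943) = 1/(715/2 - 14943) = 1/(-29171/2) = -2/29171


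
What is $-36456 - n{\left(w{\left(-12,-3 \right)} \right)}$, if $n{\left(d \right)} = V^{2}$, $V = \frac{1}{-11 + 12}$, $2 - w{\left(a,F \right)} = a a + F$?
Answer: $-36457$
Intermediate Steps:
$w{\left(a,F \right)} = 2 - F - a^{2}$ ($w{\left(a,F \right)} = 2 - \left(a a + F\right) = 2 - \left(a^{2} + F\right) = 2 - \left(F + a^{2}\right) = 2 - F - a^{2}$)
$V = 1$ ($V = 1^{-1} = 1$)
$n{\left(d \right)} = 1$ ($n{\left(d \right)} = 1^{2} = 1$)
$-36456 - n{\left(w{\left(-12,-3 \right)} \right)} = -36456 - 1 = -36457$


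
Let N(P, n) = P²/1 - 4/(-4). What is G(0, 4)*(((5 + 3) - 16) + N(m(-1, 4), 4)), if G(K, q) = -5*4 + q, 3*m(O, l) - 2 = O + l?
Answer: 608/9 ≈ 67.556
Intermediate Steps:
m(O, l) = ⅔ + O/3 + l/3 (m(O, l) = ⅔ + (O + l)/3 = ⅔ + (O/3 + l/3) = ⅔ + O/3 + l/3)
N(P, n) = 1 + P² (N(P, n) = P²*1 - 4*(-¼) = P² + 1 = 1 + P²)
G(K, q) = -20 + q
G(0, 4)*(((5 + 3) - 16) + N(m(-1, 4), 4)) = (-20 + 4)*(((5 + 3) - 16) + (1 + (⅔ + (⅓)*(-1) + (⅓)*4)²)) = -16*((8 - 16) + (1 + (⅔ - ⅓ + 4/3)²)) = -16*(-8 + (1 + (5/3)²)) = -16*(-8 + (1 + 25/9)) = -16*(-8 + 34/9) = -16*(-38/9) = 608/9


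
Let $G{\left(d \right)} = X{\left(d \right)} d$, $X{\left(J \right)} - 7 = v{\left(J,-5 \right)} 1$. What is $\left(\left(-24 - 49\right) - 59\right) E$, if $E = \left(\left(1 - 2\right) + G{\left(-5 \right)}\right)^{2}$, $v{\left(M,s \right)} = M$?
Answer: $-15972$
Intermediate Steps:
$X{\left(J \right)} = 7 + J$ ($X{\left(J \right)} = 7 + J 1 = 7 + J$)
$G{\left(d \right)} = d \left(7 + d\right)$ ($G{\left(d \right)} = \left(7 + d\right) d = d \left(7 + d\right)$)
$E = 121$ ($E = \left(\left(1 - 2\right) - 5 \left(7 - 5\right)\right)^{2} = \left(-1 - 10\right)^{2} = \left(-11\right)^{2} = 121$)
$\left(\left(-24 - 49\right) - 59\right) E = \left(\left(-24 - 49\right) - 59\right) 121 = \left(-73 - 59\right) 121 = \left(-132\right) 121 = -15972$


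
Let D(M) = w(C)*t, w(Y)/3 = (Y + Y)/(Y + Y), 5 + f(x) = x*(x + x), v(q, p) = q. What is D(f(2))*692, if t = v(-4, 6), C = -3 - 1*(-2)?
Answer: -8304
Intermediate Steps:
C = -1 (C = -3 + 2 = -1)
f(x) = -5 + 2*x² (f(x) = -5 + x*(x + x) = -5 + x*(2*x) = -5 + 2*x²)
w(Y) = 3 (w(Y) = 3*((Y + Y)/(Y + Y)) = 3*((2*Y)/((2*Y))) = 3*((2*Y)*(1/(2*Y))) = 3*1 = 3)
t = -4
D(M) = -12 (D(M) = 3*(-4) = -12)
D(f(2))*692 = -12*692 = -8304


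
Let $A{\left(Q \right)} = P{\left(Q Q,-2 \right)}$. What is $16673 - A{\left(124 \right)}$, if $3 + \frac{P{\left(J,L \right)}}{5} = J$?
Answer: $-60192$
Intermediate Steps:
$P{\left(J,L \right)} = -15 + 5 J$
$A{\left(Q \right)} = -15 + 5 Q^{2}$ ($A{\left(Q \right)} = -15 + 5 Q Q = -15 + 5 Q^{2}$)
$16673 - A{\left(124 \right)} = 16673 - \left(-15 + 5 \cdot 124^{2}\right) = 16673 - \left(-15 + 5 \cdot 15376\right) = 16673 - \left(-15 + 76880\right) = 16673 - 76865 = -60192$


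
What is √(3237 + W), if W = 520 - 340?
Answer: √3417 ≈ 58.455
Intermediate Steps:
W = 180
√(3237 + W) = √(3237 + 180) = √3417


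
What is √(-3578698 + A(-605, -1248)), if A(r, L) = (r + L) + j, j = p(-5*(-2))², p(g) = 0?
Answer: 303*I*√39 ≈ 1892.2*I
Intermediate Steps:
j = 0 (j = 0² = 0)
A(r, L) = L + r (A(r, L) = (r + L) + 0 = (L + r) + 0 = L + r)
√(-3578698 + A(-605, -1248)) = √(-3578698 + (-1248 - 605)) = √(-3578698 - 1853) = √(-3580551) = 303*I*√39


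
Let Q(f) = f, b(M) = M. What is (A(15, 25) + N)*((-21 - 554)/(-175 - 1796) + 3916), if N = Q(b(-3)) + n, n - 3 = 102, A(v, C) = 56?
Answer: 1219603738/1971 ≈ 6.1877e+5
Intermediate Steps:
n = 105 (n = 3 + 102 = 105)
N = 102 (N = -3 + 105 = 102)
(A(15, 25) + N)*((-21 - 554)/(-175 - 1796) + 3916) = (56 + 102)*((-21 - 554)/(-175 - 1796) + 3916) = 158*(-575/(-1971) + 3916) = 158*(-575*(-1/1971) + 3916) = 158*(575/1971 + 3916) = 158*(7719011/1971) = 1219603738/1971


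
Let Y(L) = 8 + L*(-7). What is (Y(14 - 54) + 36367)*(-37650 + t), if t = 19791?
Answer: -654621645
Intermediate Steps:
Y(L) = 8 - 7*L
(Y(14 - 54) + 36367)*(-37650 + t) = ((8 - 7*(14 - 54)) + 36367)*(-37650 + 19791) = ((8 - 7*(-40)) + 36367)*(-17859) = ((8 + 280) + 36367)*(-17859) = (288 + 36367)*(-17859) = 36655*(-17859) = -654621645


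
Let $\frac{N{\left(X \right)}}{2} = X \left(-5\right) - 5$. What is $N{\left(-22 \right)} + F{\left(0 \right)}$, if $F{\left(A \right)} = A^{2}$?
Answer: $210$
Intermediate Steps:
$N{\left(X \right)} = -10 - 10 X$ ($N{\left(X \right)} = 2 \left(X \left(-5\right) - 5\right) = 2 \left(- 5 X - 5\right) = 2 \left(-5 - 5 X\right) = -10 - 10 X$)
$N{\left(-22 \right)} + F{\left(0 \right)} = \left(-10 - -220\right) + 0^{2} = \left(-10 + 220\right) + 0 = 210 + 0 = 210$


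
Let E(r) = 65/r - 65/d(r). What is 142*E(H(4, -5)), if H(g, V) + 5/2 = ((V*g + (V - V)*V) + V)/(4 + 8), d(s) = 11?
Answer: -31382/11 ≈ -2852.9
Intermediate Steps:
H(g, V) = -5/2 + V/12 + V*g/12 (H(g, V) = -5/2 + ((V*g + (V - V)*V) + V)/(4 + 8) = -5/2 + ((V*g + 0*V) + V)/12 = -5/2 + ((V*g + 0) + V)*(1/12) = -5/2 + (V*g + V)*(1/12) = -5/2 + (V + V*g)*(1/12) = -5/2 + (V/12 + V*g/12) = -5/2 + V/12 + V*g/12)
E(r) = -65/11 + 65/r (E(r) = 65/r - 65/11 = -65/11 + 65/r)
142*E(H(4, -5)) = 142*(-65/11 + 65/(-5/2 + (1/12)*(-5) + (1/12)*(-5)*4)) = 142*(-65/11 + 65/(-5/2 - 5/12 - 5/3)) = 142*(-65/11 + 65/(-55/12)) = 142*(-65/11 + 65*(-12/55)) = 142*(-65/11 - 156/11) = 142*(-221/11) = -31382/11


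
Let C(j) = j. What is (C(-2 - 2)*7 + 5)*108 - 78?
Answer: -2562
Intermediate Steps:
(C(-2 - 2)*7 + 5)*108 - 78 = ((-2 - 2)*7 + 5)*108 - 78 = (-4*7 + 5)*108 - 78 = (-28 + 5)*108 - 78 = -23*108 - 78 = -2484 - 78 = -2562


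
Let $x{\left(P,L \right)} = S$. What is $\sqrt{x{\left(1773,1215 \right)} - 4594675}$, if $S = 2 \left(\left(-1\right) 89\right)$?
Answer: $i \sqrt{4594853} \approx 2143.6 i$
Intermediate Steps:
$S = -178$ ($S = 2 \left(-89\right) = -178$)
$x{\left(P,L \right)} = -178$
$\sqrt{x{\left(1773,1215 \right)} - 4594675} = \sqrt{-178 - 4594675} = \sqrt{-4594853} = i \sqrt{4594853}$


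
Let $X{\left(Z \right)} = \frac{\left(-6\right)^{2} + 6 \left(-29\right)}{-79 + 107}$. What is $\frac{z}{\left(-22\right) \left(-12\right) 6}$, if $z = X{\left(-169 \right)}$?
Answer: $- \frac{23}{7392} \approx -0.0031115$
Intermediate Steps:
$X{\left(Z \right)} = - \frac{69}{14}$ ($X{\left(Z \right)} = \frac{36 - 174}{28} = \left(-138\right) \frac{1}{28} = - \frac{69}{14}$)
$z = - \frac{69}{14} \approx -4.9286$
$\frac{z}{\left(-22\right) \left(-12\right) 6} = - \frac{69}{14 \left(-22\right) \left(-12\right) 6} = - \frac{69}{14 \cdot 264 \cdot 6} = - \frac{69}{14 \cdot 1584} = \left(- \frac{69}{14}\right) \frac{1}{1584} = - \frac{23}{7392}$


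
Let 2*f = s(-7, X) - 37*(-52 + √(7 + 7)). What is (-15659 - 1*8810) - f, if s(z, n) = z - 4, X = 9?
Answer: -50851/2 + 37*√14/2 ≈ -25356.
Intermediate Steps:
s(z, n) = -4 + z
f = 1913/2 - 37*√14/2 (f = ((-4 - 7) - 37*(-52 + √(7 + 7)))/2 = (-11 - 37*(-52 + √14))/2 = (-11 + (1924 - 37*√14))/2 = (1913 - 37*√14)/2 = 1913/2 - 37*√14/2 ≈ 887.28)
(-15659 - 1*8810) - f = (-15659 - 1*8810) - (1913/2 - 37*√14/2) = (-15659 - 8810) + (-1913/2 + 37*√14/2) = -24469 + (-1913/2 + 37*√14/2) = -50851/2 + 37*√14/2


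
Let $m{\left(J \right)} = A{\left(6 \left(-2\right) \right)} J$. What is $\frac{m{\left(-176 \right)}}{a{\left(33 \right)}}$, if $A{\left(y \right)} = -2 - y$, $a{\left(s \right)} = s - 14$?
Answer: $- \frac{1760}{19} \approx -92.632$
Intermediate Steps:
$a{\left(s \right)} = -14 + s$ ($a{\left(s \right)} = s - 14 = -14 + s$)
$m{\left(J \right)} = 10 J$ ($m{\left(J \right)} = \left(-2 - 6 \left(-2\right)\right) J = \left(-2 - -12\right) J = \left(-2 + 12\right) J = 10 J$)
$\frac{m{\left(-176 \right)}}{a{\left(33 \right)}} = \frac{10 \left(-176\right)}{-14 + 33} = - \frac{1760}{19}$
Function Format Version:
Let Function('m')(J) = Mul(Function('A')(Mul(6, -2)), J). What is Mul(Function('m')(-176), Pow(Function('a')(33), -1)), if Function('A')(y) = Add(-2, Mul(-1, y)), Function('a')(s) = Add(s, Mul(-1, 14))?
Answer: Rational(-1760, 19) ≈ -92.632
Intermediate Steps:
Function('a')(s) = Add(-14, s) (Function('a')(s) = Add(s, -14) = Add(-14, s))
Function('m')(J) = Mul(10, J) (Function('m')(J) = Mul(Add(-2, Mul(-1, Mul(6, -2))), J) = Mul(Add(-2, Mul(-1, -12)), J) = Mul(Add(-2, 12), J) = Mul(10, J))
Mul(Function('m')(-176), Pow(Function('a')(33), -1)) = Mul(Mul(10, -176), Pow(Add(-14, 33), -1)) = Mul(-1760, Pow(19, -1)) = Mul(-1760, Rational(1, 19)) = Rational(-1760, 19)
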